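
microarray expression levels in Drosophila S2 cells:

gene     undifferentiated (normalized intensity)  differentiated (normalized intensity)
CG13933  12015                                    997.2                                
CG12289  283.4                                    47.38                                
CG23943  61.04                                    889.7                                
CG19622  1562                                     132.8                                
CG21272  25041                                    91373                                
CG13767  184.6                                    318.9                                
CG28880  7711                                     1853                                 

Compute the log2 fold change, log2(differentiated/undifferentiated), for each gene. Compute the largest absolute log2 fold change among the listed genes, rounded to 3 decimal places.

log2(997.2/12015) = -3.591  (CG13933)
log2(47.38/283.4) = -2.580  (CG12289)
log2(889.7/61.04) = 3.865  (CG23943)
log2(132.8/1562) = -3.556  (CG19622)
log2(91373/25041) = 1.867  (CG21272)
log2(318.9/184.6) = 0.789  (CG13767)
log2(1853/7711) = -2.057  (CG28880)
The largest magnitude belongs to CG23943.

3.865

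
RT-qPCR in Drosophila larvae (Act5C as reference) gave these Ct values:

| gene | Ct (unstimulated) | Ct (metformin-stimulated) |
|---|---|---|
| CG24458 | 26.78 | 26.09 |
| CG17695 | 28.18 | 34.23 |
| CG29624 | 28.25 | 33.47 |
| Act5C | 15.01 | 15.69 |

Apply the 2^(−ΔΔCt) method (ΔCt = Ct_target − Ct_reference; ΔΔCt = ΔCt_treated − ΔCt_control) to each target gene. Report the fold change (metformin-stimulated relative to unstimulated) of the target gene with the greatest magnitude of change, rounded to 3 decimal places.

0.024

CG24458: ΔΔCt = (26.09−15.69) − (26.78−15.01) = 10.40 − 11.77 = -1.37; fold change = 2^1.37 = 2.585
CG17695: ΔΔCt = (34.23−15.69) − (28.18−15.01) = 18.54 − 13.17 = 5.37; fold change = 2^-5.37 = 0.024
CG29624: ΔΔCt = (33.47−15.69) − (28.25−15.01) = 17.78 − 13.24 = 4.54; fold change = 2^-4.54 = 0.043
CG17695 has the largest |ΔΔCt| = 5.37.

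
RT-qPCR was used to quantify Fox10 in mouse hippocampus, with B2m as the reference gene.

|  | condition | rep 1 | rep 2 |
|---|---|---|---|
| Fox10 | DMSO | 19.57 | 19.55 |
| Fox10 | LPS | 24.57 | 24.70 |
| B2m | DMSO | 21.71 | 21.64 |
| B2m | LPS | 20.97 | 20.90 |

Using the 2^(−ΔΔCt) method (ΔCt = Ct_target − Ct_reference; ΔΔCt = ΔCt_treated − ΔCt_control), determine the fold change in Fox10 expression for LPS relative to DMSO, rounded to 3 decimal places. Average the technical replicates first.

Mean Ct: Fox10 DMSO 19.560; Fox10 LPS 24.635; B2m DMSO 21.675; B2m LPS 20.935
ΔCt(DMSO) = 19.560 − 21.675 = -2.115
ΔCt(LPS) = 24.635 − 20.935 = 3.700
ΔΔCt = 3.700 − (-2.115) = 5.815
Fold change = 2^(−5.815) = 0.0178

0.018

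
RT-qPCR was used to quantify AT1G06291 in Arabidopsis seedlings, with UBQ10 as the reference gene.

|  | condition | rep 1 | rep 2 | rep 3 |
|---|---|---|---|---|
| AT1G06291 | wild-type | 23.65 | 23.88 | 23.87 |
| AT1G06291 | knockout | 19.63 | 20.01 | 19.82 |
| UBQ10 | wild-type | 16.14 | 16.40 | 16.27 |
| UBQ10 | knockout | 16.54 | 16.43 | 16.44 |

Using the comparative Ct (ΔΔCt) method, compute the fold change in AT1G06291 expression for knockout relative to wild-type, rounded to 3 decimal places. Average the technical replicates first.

Mean Ct: AT1G06291 wild-type 23.800; AT1G06291 knockout 19.820; UBQ10 wild-type 16.270; UBQ10 knockout 16.470
ΔCt(wild-type) = 23.800 − 16.270 = 7.530
ΔCt(knockout) = 19.820 − 16.470 = 3.350
ΔΔCt = 3.350 − 7.530 = -4.180
Fold change = 2^(−(-4.180)) = 2^4.180 = 18.1261

18.126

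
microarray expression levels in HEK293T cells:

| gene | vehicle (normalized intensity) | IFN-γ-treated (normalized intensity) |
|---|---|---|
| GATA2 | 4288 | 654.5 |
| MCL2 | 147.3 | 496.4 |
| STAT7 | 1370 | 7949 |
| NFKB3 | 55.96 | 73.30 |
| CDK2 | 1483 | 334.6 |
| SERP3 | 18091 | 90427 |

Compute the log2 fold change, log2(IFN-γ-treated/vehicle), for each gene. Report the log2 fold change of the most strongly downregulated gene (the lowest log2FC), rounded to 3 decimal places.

log2(654.5/4288) = -2.712  (GATA2)
log2(496.4/147.3) = 1.753  (MCL2)
log2(7949/1370) = 2.537  (STAT7)
log2(73.30/55.96) = 0.389  (NFKB3)
log2(334.6/1483) = -2.148  (CDK2)
log2(90427/18091) = 2.321  (SERP3)
GATA2 is most strongly downregulated.

-2.712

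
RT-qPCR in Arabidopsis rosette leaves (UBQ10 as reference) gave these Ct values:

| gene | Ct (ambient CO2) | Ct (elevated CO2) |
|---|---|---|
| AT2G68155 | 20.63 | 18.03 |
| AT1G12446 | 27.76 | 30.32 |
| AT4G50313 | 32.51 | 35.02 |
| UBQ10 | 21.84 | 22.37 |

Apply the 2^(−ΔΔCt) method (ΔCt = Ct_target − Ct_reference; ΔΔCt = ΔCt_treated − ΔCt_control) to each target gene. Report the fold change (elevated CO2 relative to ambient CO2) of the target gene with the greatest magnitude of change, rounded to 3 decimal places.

8.754

AT2G68155: ΔΔCt = (18.03−22.37) − (20.63−21.84) = -4.34 − (-1.21) = -3.13; fold change = 2^3.13 = 8.754
AT1G12446: ΔΔCt = (30.32−22.37) − (27.76−21.84) = 7.95 − 5.92 = 2.03; fold change = 2^-2.03 = 0.245
AT4G50313: ΔΔCt = (35.02−22.37) − (32.51−21.84) = 12.65 − 10.67 = 1.98; fold change = 2^-1.98 = 0.253
AT2G68155 has the largest |ΔΔCt| = 3.13.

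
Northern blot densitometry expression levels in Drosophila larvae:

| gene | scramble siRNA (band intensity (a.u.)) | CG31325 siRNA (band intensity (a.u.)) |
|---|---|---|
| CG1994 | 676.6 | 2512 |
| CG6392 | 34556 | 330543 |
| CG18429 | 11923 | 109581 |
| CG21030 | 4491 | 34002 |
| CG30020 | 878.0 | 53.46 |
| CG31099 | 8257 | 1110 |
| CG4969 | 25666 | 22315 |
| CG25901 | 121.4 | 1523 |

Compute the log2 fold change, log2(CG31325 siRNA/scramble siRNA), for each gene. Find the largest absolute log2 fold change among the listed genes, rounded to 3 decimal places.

4.038

log2(2512/676.6) = 1.892  (CG1994)
log2(330543/34556) = 3.258  (CG6392)
log2(109581/11923) = 3.200  (CG18429)
log2(34002/4491) = 2.921  (CG21030)
log2(53.46/878.0) = -4.038  (CG30020)
log2(1110/8257) = -2.895  (CG31099)
log2(22315/25666) = -0.202  (CG4969)
log2(1523/121.4) = 3.649  (CG25901)
The largest magnitude belongs to CG30020.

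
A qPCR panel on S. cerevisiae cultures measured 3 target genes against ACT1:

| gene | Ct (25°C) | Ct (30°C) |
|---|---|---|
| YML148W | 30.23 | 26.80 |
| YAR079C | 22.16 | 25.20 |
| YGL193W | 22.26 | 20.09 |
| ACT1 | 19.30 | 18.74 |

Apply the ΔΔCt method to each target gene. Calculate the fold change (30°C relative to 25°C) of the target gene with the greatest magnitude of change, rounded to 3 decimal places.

0.082

YML148W: ΔΔCt = (26.80−18.74) − (30.23−19.30) = 8.06 − 10.93 = -2.87; fold change = 2^2.87 = 7.311
YAR079C: ΔΔCt = (25.20−18.74) − (22.16−19.30) = 6.46 − 2.86 = 3.60; fold change = 2^-3.60 = 0.082
YGL193W: ΔΔCt = (20.09−18.74) − (22.26−19.30) = 1.35 − 2.96 = -1.61; fold change = 2^1.61 = 3.053
YAR079C has the largest |ΔΔCt| = 3.60.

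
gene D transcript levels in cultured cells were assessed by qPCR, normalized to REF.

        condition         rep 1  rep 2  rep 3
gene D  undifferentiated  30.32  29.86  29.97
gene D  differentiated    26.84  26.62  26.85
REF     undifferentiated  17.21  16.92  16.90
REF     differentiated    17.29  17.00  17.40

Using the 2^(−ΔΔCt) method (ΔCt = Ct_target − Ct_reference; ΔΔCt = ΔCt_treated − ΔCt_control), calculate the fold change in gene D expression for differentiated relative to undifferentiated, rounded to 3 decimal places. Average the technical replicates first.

11.314

Mean Ct: gene D undifferentiated 30.050; gene D differentiated 26.770; REF undifferentiated 17.010; REF differentiated 17.230
ΔCt(undifferentiated) = 30.050 − 17.010 = 13.040
ΔCt(differentiated) = 26.770 − 17.230 = 9.540
ΔΔCt = 9.540 − 13.040 = -3.500
Fold change = 2^(−(-3.500)) = 2^3.500 = 11.3137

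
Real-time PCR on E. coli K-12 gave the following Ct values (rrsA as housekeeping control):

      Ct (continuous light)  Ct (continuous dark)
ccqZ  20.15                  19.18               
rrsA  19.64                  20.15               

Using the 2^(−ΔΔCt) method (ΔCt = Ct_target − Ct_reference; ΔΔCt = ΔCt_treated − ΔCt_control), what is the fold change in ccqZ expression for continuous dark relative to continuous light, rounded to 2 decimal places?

ΔCt(continuous light) = 20.150 − 19.640 = 0.510
ΔCt(continuous dark) = 19.180 − 20.150 = -0.970
ΔΔCt = -0.970 − 0.510 = -1.480
Fold change = 2^(−(-1.480)) = 2^1.480 = 2.789

2.79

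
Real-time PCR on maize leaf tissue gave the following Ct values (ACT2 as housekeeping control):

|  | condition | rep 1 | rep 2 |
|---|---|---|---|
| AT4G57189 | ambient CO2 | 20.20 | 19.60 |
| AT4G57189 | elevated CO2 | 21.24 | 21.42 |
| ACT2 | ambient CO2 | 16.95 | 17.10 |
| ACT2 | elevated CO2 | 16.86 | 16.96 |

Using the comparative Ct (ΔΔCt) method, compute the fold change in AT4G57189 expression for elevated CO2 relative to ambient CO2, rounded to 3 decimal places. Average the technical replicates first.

0.343

Mean Ct: AT4G57189 ambient CO2 19.900; AT4G57189 elevated CO2 21.330; ACT2 ambient CO2 17.025; ACT2 elevated CO2 16.910
ΔCt(ambient CO2) = 19.900 − 17.025 = 2.875
ΔCt(elevated CO2) = 21.330 − 16.910 = 4.420
ΔΔCt = 4.420 − 2.875 = 1.545
Fold change = 2^(−1.545) = 0.3427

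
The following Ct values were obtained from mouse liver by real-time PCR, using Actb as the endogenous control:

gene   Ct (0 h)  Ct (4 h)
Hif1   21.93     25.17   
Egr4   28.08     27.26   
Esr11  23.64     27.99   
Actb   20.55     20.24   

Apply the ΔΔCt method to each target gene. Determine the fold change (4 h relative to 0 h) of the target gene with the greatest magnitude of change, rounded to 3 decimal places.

0.040

Hif1: ΔΔCt = (25.17−20.24) − (21.93−20.55) = 4.93 − 1.38 = 3.55; fold change = 2^-3.55 = 0.085
Egr4: ΔΔCt = (27.26−20.24) − (28.08−20.55) = 7.02 − 7.53 = -0.51; fold change = 2^0.51 = 1.424
Esr11: ΔΔCt = (27.99−20.24) − (23.64−20.55) = 7.75 − 3.09 = 4.66; fold change = 2^-4.66 = 0.040
Esr11 has the largest |ΔΔCt| = 4.66.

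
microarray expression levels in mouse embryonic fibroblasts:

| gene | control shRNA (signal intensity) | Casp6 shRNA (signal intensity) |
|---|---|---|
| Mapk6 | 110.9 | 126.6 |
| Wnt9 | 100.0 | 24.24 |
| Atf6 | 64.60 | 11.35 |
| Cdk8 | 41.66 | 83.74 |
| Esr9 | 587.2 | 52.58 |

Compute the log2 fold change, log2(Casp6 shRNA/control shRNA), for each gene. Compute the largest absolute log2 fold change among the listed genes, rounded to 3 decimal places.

log2(126.6/110.9) = 0.191  (Mapk6)
log2(24.24/100.0) = -2.045  (Wnt9)
log2(11.35/64.60) = -2.509  (Atf6)
log2(83.74/41.66) = 1.007  (Cdk8)
log2(52.58/587.2) = -3.481  (Esr9)
The largest magnitude belongs to Esr9.

3.481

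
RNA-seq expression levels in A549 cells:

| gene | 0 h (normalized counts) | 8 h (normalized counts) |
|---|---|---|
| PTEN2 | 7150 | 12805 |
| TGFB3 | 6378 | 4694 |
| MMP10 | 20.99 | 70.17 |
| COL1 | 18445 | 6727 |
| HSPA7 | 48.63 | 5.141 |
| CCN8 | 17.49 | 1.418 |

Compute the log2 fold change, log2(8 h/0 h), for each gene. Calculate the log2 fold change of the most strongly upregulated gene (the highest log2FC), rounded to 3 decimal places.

log2(12805/7150) = 0.841  (PTEN2)
log2(4694/6378) = -0.442  (TGFB3)
log2(70.17/20.99) = 1.741  (MMP10)
log2(6727/18445) = -1.455  (COL1)
log2(5.141/48.63) = -3.242  (HSPA7)
log2(1.418/17.49) = -3.625  (CCN8)
MMP10 is most strongly upregulated.

1.741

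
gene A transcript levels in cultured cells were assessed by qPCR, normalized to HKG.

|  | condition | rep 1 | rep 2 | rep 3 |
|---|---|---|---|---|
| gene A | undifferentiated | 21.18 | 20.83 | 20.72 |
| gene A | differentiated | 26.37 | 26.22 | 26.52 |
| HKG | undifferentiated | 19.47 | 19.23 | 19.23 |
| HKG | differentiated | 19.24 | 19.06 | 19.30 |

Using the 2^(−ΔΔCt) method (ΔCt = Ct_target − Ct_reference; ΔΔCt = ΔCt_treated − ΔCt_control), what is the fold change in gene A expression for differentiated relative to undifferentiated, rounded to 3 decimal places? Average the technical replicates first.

Mean Ct: gene A undifferentiated 20.910; gene A differentiated 26.370; HKG undifferentiated 19.310; HKG differentiated 19.200
ΔCt(undifferentiated) = 20.910 − 19.310 = 1.600
ΔCt(differentiated) = 26.370 − 19.200 = 7.170
ΔΔCt = 7.170 − 1.600 = 5.570
Fold change = 2^(−5.570) = 0.0211

0.021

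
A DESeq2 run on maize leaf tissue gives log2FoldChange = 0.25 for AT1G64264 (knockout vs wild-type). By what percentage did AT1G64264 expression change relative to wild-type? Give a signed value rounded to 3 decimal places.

Fold change = 2^(0.25) = 1.1892
Percent change = (FC − 1) × 100% = (1.1892 − 1) × 100 = 18.921%

18.921%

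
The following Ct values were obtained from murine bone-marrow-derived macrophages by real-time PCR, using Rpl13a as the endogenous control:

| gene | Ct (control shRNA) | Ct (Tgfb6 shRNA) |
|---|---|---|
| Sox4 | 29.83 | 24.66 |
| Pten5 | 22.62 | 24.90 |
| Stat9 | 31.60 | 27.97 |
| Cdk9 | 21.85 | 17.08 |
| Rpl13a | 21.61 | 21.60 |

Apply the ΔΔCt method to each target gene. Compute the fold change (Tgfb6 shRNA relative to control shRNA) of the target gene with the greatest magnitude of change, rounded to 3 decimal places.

Sox4: ΔΔCt = (24.66−21.60) − (29.83−21.61) = 3.06 − 8.22 = -5.16; fold change = 2^5.16 = 35.753
Pten5: ΔΔCt = (24.90−21.60) − (22.62−21.61) = 3.30 − 1.01 = 2.29; fold change = 2^-2.29 = 0.204
Stat9: ΔΔCt = (27.97−21.60) − (31.60−21.61) = 6.37 − 9.99 = -3.62; fold change = 2^3.62 = 12.295
Cdk9: ΔΔCt = (17.08−21.60) − (21.85−21.61) = -4.52 − 0.24 = -4.76; fold change = 2^4.76 = 27.096
Sox4 has the largest |ΔΔCt| = 5.16.

35.753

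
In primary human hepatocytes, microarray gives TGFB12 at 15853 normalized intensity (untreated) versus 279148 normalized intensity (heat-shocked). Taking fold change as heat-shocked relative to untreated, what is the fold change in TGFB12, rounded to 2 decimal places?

17.61

Fold change = 279148 / 15853 = 17.609
TGFB12 is upregulated.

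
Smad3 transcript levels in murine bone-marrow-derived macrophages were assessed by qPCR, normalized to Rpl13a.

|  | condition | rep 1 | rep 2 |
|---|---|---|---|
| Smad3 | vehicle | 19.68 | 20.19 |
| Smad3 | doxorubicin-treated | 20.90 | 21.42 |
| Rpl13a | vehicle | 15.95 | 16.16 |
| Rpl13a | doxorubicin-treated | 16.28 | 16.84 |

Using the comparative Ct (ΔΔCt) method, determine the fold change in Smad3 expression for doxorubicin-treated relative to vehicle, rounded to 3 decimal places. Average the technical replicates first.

0.607

Mean Ct: Smad3 vehicle 19.935; Smad3 doxorubicin-treated 21.160; Rpl13a vehicle 16.055; Rpl13a doxorubicin-treated 16.560
ΔCt(vehicle) = 19.935 − 16.055 = 3.880
ΔCt(doxorubicin-treated) = 21.160 − 16.560 = 4.600
ΔΔCt = 4.600 − 3.880 = 0.720
Fold change = 2^(−0.720) = 0.6071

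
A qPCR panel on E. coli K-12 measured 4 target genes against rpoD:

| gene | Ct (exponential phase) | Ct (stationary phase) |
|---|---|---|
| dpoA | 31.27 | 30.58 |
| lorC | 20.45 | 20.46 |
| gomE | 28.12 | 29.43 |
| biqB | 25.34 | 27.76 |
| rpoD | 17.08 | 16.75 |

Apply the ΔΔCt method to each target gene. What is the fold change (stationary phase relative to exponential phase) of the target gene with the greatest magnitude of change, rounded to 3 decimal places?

0.149

dpoA: ΔΔCt = (30.58−16.75) − (31.27−17.08) = 13.83 − 14.19 = -0.36; fold change = 2^0.36 = 1.283
lorC: ΔΔCt = (20.46−16.75) − (20.45−17.08) = 3.71 − 3.37 = 0.34; fold change = 2^-0.34 = 0.790
gomE: ΔΔCt = (29.43−16.75) − (28.12−17.08) = 12.68 − 11.04 = 1.64; fold change = 2^-1.64 = 0.321
biqB: ΔΔCt = (27.76−16.75) − (25.34−17.08) = 11.01 − 8.26 = 2.75; fold change = 2^-2.75 = 0.149
biqB has the largest |ΔΔCt| = 2.75.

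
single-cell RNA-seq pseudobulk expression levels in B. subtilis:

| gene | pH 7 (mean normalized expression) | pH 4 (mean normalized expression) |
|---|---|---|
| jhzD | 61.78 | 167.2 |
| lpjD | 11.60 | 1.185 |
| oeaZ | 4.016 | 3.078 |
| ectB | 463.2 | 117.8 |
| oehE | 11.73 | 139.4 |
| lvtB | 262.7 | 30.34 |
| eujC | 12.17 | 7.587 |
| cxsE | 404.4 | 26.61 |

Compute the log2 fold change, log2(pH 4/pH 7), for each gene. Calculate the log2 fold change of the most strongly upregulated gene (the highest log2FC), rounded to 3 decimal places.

log2(167.2/61.78) = 1.436  (jhzD)
log2(1.185/11.60) = -3.291  (lpjD)
log2(3.078/4.016) = -0.384  (oeaZ)
log2(117.8/463.2) = -1.975  (ectB)
log2(139.4/11.73) = 3.571  (oehE)
log2(30.34/262.7) = -3.114  (lvtB)
log2(7.587/12.17) = -0.682  (eujC)
log2(26.61/404.4) = -3.926  (cxsE)
oehE is most strongly upregulated.

3.571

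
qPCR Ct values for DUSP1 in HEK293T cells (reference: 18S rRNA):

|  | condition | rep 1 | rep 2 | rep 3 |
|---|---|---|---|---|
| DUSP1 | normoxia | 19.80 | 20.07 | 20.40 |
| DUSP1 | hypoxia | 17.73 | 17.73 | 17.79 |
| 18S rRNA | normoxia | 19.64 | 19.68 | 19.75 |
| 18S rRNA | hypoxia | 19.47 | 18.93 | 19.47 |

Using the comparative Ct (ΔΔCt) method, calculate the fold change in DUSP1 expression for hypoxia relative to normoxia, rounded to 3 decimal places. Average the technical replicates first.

Mean Ct: DUSP1 normoxia 20.090; DUSP1 hypoxia 17.750; 18S rRNA normoxia 19.690; 18S rRNA hypoxia 19.290
ΔCt(normoxia) = 20.090 − 19.690 = 0.400
ΔCt(hypoxia) = 17.750 − 19.290 = -1.540
ΔΔCt = -1.540 − 0.400 = -1.940
Fold change = 2^(−(-1.940)) = 2^1.940 = 3.8371

3.837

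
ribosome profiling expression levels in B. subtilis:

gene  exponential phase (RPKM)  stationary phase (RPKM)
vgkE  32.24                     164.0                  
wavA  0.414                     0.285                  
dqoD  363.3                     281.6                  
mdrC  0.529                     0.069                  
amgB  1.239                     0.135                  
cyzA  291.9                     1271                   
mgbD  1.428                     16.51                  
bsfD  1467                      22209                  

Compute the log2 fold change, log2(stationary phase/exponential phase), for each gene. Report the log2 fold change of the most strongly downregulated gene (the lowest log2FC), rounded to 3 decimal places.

-3.198

log2(164.0/32.24) = 2.347  (vgkE)
log2(0.285/0.414) = -0.539  (wavA)
log2(281.6/363.3) = -0.368  (dqoD)
log2(0.069/0.529) = -2.939  (mdrC)
log2(0.135/1.239) = -3.198  (amgB)
log2(1271/291.9) = 2.122  (cyzA)
log2(16.51/1.428) = 3.531  (mgbD)
log2(22209/1467) = 3.920  (bsfD)
amgB is most strongly downregulated.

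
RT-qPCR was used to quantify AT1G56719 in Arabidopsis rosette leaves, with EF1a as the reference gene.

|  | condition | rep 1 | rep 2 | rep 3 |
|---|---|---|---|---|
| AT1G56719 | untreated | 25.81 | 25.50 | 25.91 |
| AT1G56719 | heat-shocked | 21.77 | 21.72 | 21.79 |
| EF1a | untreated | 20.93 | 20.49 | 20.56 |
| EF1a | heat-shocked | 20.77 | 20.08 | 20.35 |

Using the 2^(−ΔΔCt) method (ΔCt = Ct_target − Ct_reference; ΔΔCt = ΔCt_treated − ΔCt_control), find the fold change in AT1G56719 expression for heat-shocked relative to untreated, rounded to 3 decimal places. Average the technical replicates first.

13.177

Mean Ct: AT1G56719 untreated 25.740; AT1G56719 heat-shocked 21.760; EF1a untreated 20.660; EF1a heat-shocked 20.400
ΔCt(untreated) = 25.740 − 20.660 = 5.080
ΔCt(heat-shocked) = 21.760 − 20.400 = 1.360
ΔΔCt = 1.360 − 5.080 = -3.720
Fold change = 2^(−(-3.720)) = 2^3.720 = 13.1775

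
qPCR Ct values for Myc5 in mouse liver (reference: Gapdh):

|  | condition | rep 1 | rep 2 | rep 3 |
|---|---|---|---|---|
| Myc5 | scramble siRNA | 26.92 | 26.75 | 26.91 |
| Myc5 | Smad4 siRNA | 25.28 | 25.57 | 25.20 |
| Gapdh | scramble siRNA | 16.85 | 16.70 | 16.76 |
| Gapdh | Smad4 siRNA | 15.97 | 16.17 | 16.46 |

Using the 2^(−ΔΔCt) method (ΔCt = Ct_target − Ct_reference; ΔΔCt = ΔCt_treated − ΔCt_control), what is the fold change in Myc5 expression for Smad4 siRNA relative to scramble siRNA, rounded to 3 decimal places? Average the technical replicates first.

Mean Ct: Myc5 scramble siRNA 26.860; Myc5 Smad4 siRNA 25.350; Gapdh scramble siRNA 16.770; Gapdh Smad4 siRNA 16.200
ΔCt(scramble siRNA) = 26.860 − 16.770 = 10.090
ΔCt(Smad4 siRNA) = 25.350 − 16.200 = 9.150
ΔΔCt = 9.150 − 10.090 = -0.940
Fold change = 2^(−(-0.940)) = 2^0.940 = 1.9185

1.919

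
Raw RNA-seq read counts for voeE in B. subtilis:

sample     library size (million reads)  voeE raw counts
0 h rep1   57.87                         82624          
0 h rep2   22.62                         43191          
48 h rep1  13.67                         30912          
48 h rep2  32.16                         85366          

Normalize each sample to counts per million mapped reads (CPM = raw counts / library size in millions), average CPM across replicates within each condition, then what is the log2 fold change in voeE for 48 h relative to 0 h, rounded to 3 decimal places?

0.559

CPM(0 h rep1) = 82624 / 57.87 = 1427.7519
CPM(0 h rep2) = 43191 / 22.62 = 1909.4164
CPM(48 h rep1) = 30912 / 13.67 = 2261.3021
CPM(48 h rep2) = 85366 / 32.16 = 2654.4154
mean CPM(0 h) = 1668.5842; mean CPM(48 h) = 2457.8588
Fold change = 2457.8588 / 1668.5842 = 1.47302
log2(1.47302) = 0.5588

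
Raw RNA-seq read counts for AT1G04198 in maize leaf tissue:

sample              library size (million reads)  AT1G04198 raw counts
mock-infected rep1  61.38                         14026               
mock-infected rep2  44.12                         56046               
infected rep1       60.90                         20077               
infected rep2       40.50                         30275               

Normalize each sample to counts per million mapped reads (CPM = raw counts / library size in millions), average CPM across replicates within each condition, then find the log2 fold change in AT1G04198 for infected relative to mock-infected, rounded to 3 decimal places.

CPM(mock-infected rep1) = 14026 / 61.38 = 228.5109
CPM(mock-infected rep2) = 56046 / 44.12 = 1270.3083
CPM(infected rep1) = 20077 / 60.90 = 329.6716
CPM(infected rep2) = 30275 / 40.50 = 747.5309
mean CPM(mock-infected) = 749.4096; mean CPM(infected) = 538.6012
Fold change = 538.6012 / 749.4096 = 0.71870
log2(0.71870) = -0.4765

-0.477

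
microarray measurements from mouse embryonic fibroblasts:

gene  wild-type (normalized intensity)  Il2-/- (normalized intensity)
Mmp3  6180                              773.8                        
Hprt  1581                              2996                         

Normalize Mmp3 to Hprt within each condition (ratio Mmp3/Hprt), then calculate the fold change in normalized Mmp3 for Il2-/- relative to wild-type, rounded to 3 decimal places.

Mmp3/Hprt (wild-type) = 6180 / 1581 = 3.9089
Mmp3/Hprt (Il2-/-) = 773.8 / 2996 = 0.25828
Fold change = 0.25828 / 3.9089 = 0.0661

0.066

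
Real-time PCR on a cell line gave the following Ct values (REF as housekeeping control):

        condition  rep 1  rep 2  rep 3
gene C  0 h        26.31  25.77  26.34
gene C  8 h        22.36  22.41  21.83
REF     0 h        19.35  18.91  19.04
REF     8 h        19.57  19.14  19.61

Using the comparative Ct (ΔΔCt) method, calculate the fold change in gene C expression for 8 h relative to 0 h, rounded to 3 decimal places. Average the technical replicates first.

Mean Ct: gene C 0 h 26.140; gene C 8 h 22.200; REF 0 h 19.100; REF 8 h 19.440
ΔCt(0 h) = 26.140 − 19.100 = 7.040
ΔCt(8 h) = 22.200 − 19.440 = 2.760
ΔΔCt = 2.760 − 7.040 = -4.280
Fold change = 2^(−(-4.280)) = 2^4.280 = 19.4271

19.427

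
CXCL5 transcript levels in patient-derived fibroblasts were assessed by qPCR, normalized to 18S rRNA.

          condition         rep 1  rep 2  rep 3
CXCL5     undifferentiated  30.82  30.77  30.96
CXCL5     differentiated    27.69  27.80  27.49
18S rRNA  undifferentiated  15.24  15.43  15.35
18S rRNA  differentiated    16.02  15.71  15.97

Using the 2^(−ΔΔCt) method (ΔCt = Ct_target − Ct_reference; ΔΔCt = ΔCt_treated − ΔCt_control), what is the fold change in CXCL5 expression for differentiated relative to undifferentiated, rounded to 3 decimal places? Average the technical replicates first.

Mean Ct: CXCL5 undifferentiated 30.850; CXCL5 differentiated 27.660; 18S rRNA undifferentiated 15.340; 18S rRNA differentiated 15.900
ΔCt(undifferentiated) = 30.850 − 15.340 = 15.510
ΔCt(differentiated) = 27.660 − 15.900 = 11.760
ΔΔCt = 11.760 − 15.510 = -3.750
Fold change = 2^(−(-3.750)) = 2^3.750 = 13.4543

13.454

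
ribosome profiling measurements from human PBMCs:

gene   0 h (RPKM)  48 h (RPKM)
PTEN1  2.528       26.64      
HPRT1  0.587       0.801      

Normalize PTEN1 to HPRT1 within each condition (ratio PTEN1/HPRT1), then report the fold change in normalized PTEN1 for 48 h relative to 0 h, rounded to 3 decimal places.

7.723

PTEN1/HPRT1 (0 h) = 2.528 / 0.587 = 4.3066
PTEN1/HPRT1 (48 h) = 26.64 / 0.801 = 33.258
Fold change = 33.258 / 4.3066 = 7.7226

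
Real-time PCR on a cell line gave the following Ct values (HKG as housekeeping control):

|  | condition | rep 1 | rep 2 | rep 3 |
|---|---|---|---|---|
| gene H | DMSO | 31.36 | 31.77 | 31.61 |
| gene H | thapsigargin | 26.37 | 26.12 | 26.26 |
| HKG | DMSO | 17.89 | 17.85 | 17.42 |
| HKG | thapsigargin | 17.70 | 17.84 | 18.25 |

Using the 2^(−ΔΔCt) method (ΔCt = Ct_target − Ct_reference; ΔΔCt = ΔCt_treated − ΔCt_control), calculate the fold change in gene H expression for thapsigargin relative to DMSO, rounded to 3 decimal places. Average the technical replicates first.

46.527

Mean Ct: gene H DMSO 31.580; gene H thapsigargin 26.250; HKG DMSO 17.720; HKG thapsigargin 17.930
ΔCt(DMSO) = 31.580 − 17.720 = 13.860
ΔCt(thapsigargin) = 26.250 − 17.930 = 8.320
ΔΔCt = 8.320 − 13.860 = -5.540
Fold change = 2^(−(-5.540)) = 2^5.540 = 46.5271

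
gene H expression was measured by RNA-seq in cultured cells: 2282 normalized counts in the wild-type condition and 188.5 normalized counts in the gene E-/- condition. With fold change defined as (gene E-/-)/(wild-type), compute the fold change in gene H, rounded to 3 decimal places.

0.083

Fold change = 188.5 / 2282 = 0.0826
gene H is downregulated.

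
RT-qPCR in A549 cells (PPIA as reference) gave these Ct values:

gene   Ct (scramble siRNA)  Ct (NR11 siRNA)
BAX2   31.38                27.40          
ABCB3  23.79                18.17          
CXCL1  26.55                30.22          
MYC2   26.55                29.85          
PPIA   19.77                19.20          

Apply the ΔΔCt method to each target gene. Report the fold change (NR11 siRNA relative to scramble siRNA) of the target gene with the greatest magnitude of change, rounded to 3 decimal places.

33.128

BAX2: ΔΔCt = (27.40−19.20) − (31.38−19.77) = 8.20 − 11.61 = -3.41; fold change = 2^3.41 = 10.629
ABCB3: ΔΔCt = (18.17−19.20) − (23.79−19.77) = -1.03 − 4.02 = -5.05; fold change = 2^5.05 = 33.128
CXCL1: ΔΔCt = (30.22−19.20) − (26.55−19.77) = 11.02 − 6.78 = 4.24; fold change = 2^-4.24 = 0.053
MYC2: ΔΔCt = (29.85−19.20) − (26.55−19.77) = 10.65 − 6.78 = 3.87; fold change = 2^-3.87 = 0.068
ABCB3 has the largest |ΔΔCt| = 5.05.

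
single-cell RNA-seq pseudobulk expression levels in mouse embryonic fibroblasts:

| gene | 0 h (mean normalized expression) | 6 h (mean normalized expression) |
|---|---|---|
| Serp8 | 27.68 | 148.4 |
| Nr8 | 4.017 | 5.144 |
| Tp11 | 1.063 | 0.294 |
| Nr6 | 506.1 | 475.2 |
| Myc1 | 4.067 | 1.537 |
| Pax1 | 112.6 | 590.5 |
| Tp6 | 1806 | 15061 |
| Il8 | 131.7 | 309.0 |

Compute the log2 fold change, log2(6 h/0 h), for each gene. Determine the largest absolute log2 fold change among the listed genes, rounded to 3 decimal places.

log2(148.4/27.68) = 2.423  (Serp8)
log2(5.144/4.017) = 0.357  (Nr8)
log2(0.294/1.063) = -1.854  (Tp11)
log2(475.2/506.1) = -0.091  (Nr6)
log2(1.537/4.067) = -1.404  (Myc1)
log2(590.5/112.6) = 2.391  (Pax1)
log2(15061/1806) = 3.060  (Tp6)
log2(309.0/131.7) = 1.230  (Il8)
The largest magnitude belongs to Tp6.

3.060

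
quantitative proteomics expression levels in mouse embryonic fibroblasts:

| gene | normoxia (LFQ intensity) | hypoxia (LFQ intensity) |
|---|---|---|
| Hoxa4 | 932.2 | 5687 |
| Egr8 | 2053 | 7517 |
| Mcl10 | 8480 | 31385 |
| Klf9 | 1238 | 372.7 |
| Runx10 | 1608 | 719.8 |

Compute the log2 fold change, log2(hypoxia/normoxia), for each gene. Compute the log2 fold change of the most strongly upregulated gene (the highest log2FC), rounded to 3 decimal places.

log2(5687/932.2) = 2.609  (Hoxa4)
log2(7517/2053) = 1.872  (Egr8)
log2(31385/8480) = 1.888  (Mcl10)
log2(372.7/1238) = -1.732  (Klf9)
log2(719.8/1608) = -1.160  (Runx10)
Hoxa4 is most strongly upregulated.

2.609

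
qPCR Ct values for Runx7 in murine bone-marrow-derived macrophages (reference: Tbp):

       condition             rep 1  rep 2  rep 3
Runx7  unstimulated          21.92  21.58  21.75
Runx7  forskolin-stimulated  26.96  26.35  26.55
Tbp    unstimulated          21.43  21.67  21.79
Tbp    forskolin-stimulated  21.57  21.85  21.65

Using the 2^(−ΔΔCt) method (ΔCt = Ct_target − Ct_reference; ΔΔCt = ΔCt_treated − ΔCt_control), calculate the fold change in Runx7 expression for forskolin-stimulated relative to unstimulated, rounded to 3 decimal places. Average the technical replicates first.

Mean Ct: Runx7 unstimulated 21.750; Runx7 forskolin-stimulated 26.620; Tbp unstimulated 21.630; Tbp forskolin-stimulated 21.690
ΔCt(unstimulated) = 21.750 − 21.630 = 0.120
ΔCt(forskolin-stimulated) = 26.620 − 21.690 = 4.930
ΔΔCt = 4.930 − 0.120 = 4.810
Fold change = 2^(−4.810) = 0.0356

0.036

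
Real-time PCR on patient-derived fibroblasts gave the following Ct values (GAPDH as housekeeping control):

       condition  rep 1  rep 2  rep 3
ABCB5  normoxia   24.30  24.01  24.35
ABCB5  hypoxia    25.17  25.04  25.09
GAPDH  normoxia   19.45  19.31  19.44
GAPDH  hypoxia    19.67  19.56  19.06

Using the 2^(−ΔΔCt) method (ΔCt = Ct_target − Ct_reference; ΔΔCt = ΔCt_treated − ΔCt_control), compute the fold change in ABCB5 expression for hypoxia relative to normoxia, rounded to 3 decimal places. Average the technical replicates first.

Mean Ct: ABCB5 normoxia 24.220; ABCB5 hypoxia 25.100; GAPDH normoxia 19.400; GAPDH hypoxia 19.430
ΔCt(normoxia) = 24.220 − 19.400 = 4.820
ΔCt(hypoxia) = 25.100 − 19.430 = 5.670
ΔΔCt = 5.670 − 4.820 = 0.850
Fold change = 2^(−0.850) = 0.5548

0.555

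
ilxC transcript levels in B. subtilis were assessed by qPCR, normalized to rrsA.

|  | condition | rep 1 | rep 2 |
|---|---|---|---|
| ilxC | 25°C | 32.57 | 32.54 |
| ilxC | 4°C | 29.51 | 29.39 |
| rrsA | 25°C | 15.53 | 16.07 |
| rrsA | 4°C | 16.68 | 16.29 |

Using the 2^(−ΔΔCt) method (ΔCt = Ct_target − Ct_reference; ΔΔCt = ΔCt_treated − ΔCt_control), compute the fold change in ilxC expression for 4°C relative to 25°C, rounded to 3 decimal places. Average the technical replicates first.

13.833

Mean Ct: ilxC 25°C 32.555; ilxC 4°C 29.450; rrsA 25°C 15.800; rrsA 4°C 16.485
ΔCt(25°C) = 32.555 − 15.800 = 16.755
ΔCt(4°C) = 29.450 − 16.485 = 12.965
ΔΔCt = 12.965 − 16.755 = -3.790
Fold change = 2^(−(-3.790)) = 2^3.790 = 13.8326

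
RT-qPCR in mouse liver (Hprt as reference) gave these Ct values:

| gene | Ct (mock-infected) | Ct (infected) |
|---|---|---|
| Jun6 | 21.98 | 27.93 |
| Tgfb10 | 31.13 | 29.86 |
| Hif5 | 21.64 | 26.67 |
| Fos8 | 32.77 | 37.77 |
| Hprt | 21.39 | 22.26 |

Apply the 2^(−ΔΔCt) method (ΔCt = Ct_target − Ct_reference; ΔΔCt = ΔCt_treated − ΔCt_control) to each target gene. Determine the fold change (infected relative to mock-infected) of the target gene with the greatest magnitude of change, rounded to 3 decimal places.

0.030

Jun6: ΔΔCt = (27.93−22.26) − (21.98−21.39) = 5.67 − 0.59 = 5.08; fold change = 2^-5.08 = 0.030
Tgfb10: ΔΔCt = (29.86−22.26) − (31.13−21.39) = 7.60 − 9.74 = -2.14; fold change = 2^2.14 = 4.408
Hif5: ΔΔCt = (26.67−22.26) − (21.64−21.39) = 4.41 − 0.25 = 4.16; fold change = 2^-4.16 = 0.056
Fos8: ΔΔCt = (37.77−22.26) − (32.77−21.39) = 15.51 − 11.38 = 4.13; fold change = 2^-4.13 = 0.057
Jun6 has the largest |ΔΔCt| = 5.08.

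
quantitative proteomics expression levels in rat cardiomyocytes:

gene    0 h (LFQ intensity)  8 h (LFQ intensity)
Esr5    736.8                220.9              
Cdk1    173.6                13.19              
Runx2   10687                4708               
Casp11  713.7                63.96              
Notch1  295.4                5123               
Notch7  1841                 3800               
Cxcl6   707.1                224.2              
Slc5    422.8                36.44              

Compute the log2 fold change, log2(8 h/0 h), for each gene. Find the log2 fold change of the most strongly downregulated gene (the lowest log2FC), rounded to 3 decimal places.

log2(220.9/736.8) = -1.738  (Esr5)
log2(13.19/173.6) = -3.718  (Cdk1)
log2(4708/10687) = -1.183  (Runx2)
log2(63.96/713.7) = -3.480  (Casp11)
log2(5123/295.4) = 4.116  (Notch1)
log2(3800/1841) = 1.046  (Notch7)
log2(224.2/707.1) = -1.657  (Cxcl6)
log2(36.44/422.8) = -3.536  (Slc5)
Cdk1 is most strongly downregulated.

-3.718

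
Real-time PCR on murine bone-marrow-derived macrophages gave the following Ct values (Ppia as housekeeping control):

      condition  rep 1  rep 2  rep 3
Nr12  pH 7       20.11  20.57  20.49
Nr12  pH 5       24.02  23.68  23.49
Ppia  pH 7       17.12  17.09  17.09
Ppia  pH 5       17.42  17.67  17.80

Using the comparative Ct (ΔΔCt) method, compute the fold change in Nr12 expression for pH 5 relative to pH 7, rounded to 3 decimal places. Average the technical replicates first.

Mean Ct: Nr12 pH 7 20.390; Nr12 pH 5 23.730; Ppia pH 7 17.100; Ppia pH 5 17.630
ΔCt(pH 7) = 20.390 − 17.100 = 3.290
ΔCt(pH 5) = 23.730 − 17.630 = 6.100
ΔΔCt = 6.100 − 3.290 = 2.810
Fold change = 2^(−2.810) = 0.1426

0.143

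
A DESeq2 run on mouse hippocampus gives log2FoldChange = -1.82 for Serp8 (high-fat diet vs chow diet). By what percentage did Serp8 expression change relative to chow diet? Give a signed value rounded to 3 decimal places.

Fold change = 2^(-1.82) = 0.2832
Percent change = (FC − 1) × 100% = (0.2832 − 1) × 100 = -71.678%

-71.678%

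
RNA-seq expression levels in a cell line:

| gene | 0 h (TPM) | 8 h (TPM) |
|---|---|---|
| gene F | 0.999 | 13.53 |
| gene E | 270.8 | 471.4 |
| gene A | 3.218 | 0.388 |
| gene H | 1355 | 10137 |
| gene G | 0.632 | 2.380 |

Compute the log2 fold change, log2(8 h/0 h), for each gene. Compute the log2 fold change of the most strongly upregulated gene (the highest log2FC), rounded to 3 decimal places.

log2(13.53/0.999) = 3.760  (gene F)
log2(471.4/270.8) = 0.800  (gene E)
log2(0.388/3.218) = -3.052  (gene A)
log2(10137/1355) = 2.903  (gene H)
log2(2.380/0.632) = 1.913  (gene G)
gene F is most strongly upregulated.

3.760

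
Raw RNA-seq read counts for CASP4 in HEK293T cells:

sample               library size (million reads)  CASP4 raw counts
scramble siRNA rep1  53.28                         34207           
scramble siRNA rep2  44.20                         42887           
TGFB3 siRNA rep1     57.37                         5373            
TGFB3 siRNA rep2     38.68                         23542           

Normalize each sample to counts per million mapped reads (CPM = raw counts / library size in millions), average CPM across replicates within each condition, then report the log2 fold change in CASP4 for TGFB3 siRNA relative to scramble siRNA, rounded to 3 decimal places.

CPM(scramble siRNA rep1) = 34207 / 53.28 = 642.0233
CPM(scramble siRNA rep2) = 42887 / 44.20 = 970.2941
CPM(TGFB3 siRNA rep1) = 5373 / 57.37 = 93.6552
CPM(TGFB3 siRNA rep2) = 23542 / 38.68 = 608.6350
mean CPM(scramble siRNA) = 806.1587; mean CPM(TGFB3 siRNA) = 351.1451
Fold change = 351.1451 / 806.1587 = 0.43558
log2(0.43558) = -1.1990

-1.199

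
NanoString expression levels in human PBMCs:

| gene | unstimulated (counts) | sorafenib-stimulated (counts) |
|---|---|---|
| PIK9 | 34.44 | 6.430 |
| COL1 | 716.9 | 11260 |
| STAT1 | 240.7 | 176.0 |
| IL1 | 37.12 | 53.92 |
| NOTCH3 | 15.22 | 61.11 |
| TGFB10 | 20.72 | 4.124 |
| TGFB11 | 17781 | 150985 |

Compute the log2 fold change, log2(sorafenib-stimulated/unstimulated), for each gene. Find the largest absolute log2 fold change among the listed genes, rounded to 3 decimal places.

3.973

log2(6.430/34.44) = -2.421  (PIK9)
log2(11260/716.9) = 3.973  (COL1)
log2(176.0/240.7) = -0.452  (STAT1)
log2(53.92/37.12) = 0.539  (IL1)
log2(61.11/15.22) = 2.005  (NOTCH3)
log2(4.124/20.72) = -2.329  (TGFB10)
log2(150985/17781) = 3.086  (TGFB11)
The largest magnitude belongs to COL1.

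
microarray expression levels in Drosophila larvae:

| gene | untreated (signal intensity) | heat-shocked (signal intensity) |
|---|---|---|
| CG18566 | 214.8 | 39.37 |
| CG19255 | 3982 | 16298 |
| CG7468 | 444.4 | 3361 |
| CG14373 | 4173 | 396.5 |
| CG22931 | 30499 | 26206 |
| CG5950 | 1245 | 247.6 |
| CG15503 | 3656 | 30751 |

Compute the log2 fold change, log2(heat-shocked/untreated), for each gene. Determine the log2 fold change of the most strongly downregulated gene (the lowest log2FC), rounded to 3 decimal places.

-3.396

log2(39.37/214.8) = -2.448  (CG18566)
log2(16298/3982) = 2.033  (CG19255)
log2(3361/444.4) = 2.919  (CG7468)
log2(396.5/4173) = -3.396  (CG14373)
log2(26206/30499) = -0.219  (CG22931)
log2(247.6/1245) = -2.330  (CG5950)
log2(30751/3656) = 3.072  (CG15503)
CG14373 is most strongly downregulated.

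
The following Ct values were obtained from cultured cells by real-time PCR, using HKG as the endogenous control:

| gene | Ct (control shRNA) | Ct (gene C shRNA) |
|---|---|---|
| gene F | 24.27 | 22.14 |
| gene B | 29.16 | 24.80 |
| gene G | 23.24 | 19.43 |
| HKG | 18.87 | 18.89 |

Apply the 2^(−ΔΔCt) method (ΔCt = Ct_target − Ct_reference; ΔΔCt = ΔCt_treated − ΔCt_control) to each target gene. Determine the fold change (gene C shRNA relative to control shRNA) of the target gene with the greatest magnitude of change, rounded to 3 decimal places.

gene F: ΔΔCt = (22.14−18.89) − (24.27−18.87) = 3.25 − 5.40 = -2.15; fold change = 2^2.15 = 4.438
gene B: ΔΔCt = (24.80−18.89) − (29.16−18.87) = 5.91 − 10.29 = -4.38; fold change = 2^4.38 = 20.821
gene G: ΔΔCt = (19.43−18.89) − (23.24−18.87) = 0.54 − 4.37 = -3.83; fold change = 2^3.83 = 14.221
gene B has the largest |ΔΔCt| = 4.38.

20.821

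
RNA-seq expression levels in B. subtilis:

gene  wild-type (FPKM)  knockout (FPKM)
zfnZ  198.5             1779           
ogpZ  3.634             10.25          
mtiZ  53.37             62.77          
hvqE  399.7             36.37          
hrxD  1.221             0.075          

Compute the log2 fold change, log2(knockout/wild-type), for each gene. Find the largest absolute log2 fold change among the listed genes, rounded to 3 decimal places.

log2(1779/198.5) = 3.164  (zfnZ)
log2(10.25/3.634) = 1.496  (ogpZ)
log2(62.77/53.37) = 0.234  (mtiZ)
log2(36.37/399.7) = -3.458  (hvqE)
log2(0.075/1.221) = -4.025  (hrxD)
The largest magnitude belongs to hrxD.

4.025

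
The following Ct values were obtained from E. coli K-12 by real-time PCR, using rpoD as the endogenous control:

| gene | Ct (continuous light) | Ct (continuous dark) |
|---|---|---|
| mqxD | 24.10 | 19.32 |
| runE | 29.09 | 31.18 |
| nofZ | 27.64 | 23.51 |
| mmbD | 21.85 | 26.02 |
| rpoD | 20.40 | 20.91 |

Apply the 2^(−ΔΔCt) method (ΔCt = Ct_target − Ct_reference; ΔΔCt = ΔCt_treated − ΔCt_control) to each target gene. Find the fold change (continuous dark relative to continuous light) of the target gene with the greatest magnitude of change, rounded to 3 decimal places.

mqxD: ΔΔCt = (19.32−20.91) − (24.10−20.40) = -1.59 − 3.70 = -5.29; fold change = 2^5.29 = 39.124
runE: ΔΔCt = (31.18−20.91) − (29.09−20.40) = 10.27 − 8.69 = 1.58; fold change = 2^-1.58 = 0.334
nofZ: ΔΔCt = (23.51−20.91) − (27.64−20.40) = 2.60 − 7.24 = -4.64; fold change = 2^4.64 = 24.933
mmbD: ΔΔCt = (26.02−20.91) − (21.85−20.40) = 5.11 − 1.45 = 3.66; fold change = 2^-3.66 = 0.079
mqxD has the largest |ΔΔCt| = 5.29.

39.124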